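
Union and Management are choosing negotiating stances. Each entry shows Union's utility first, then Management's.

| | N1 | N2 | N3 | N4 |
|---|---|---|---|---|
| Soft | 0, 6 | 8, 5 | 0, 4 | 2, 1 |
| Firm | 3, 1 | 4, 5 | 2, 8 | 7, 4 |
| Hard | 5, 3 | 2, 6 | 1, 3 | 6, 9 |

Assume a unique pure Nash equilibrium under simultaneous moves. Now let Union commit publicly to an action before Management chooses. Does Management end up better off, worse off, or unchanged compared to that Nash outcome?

better off

Backward induction with Union moving first.
- Soft: BR = N1, leader payoff 0.
- Firm: BR = N3, leader payoff 2.
- Hard: BR = N4, leader payoff 6.
Among 0, 2, 6, the best is 6 at Hard. Subgame-perfect outcome: (Hard, N4) with payoffs (6, 9).
Now find the simultaneous Nash equilibrium.
Union's best replies: N1→Hard; N2→Soft; N3→Firm; N4→Firm.
Management's best replies: Soft→N1; Firm→N3; Hard→N4.
The unique mutual best reply is (Firm, N3), giving (2, 8).
Management earns 9 sequentially versus 8 at the Nash outcome: better off.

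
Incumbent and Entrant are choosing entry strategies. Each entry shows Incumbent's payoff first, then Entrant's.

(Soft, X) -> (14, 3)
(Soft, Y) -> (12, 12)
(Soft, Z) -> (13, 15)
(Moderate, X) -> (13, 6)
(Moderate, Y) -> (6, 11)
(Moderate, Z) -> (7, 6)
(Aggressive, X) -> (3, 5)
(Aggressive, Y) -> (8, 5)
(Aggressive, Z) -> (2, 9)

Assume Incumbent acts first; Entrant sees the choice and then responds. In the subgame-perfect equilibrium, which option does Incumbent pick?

Solve by backward induction (Incumbent leads).
- Soft: BR = Z, leader payoff 13.
- Moderate: BR = Y, leader payoff 6.
- Aggressive: BR = Z, leader payoff 2.
Among 13, 6, 2, the best is 13 at Soft. Subgame-perfect outcome: (Soft, Z) with payoffs (13, 15).

Soft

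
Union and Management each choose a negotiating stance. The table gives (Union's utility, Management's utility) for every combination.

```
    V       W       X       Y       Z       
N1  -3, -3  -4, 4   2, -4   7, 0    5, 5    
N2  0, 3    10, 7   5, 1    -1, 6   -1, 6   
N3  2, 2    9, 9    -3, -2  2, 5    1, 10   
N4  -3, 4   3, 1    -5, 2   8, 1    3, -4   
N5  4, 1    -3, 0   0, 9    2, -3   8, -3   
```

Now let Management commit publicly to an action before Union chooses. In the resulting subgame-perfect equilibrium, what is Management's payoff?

7

Work backward from Union's decision.
- V: BR = N5, leader payoff 1.
- W: BR = N2, leader payoff 7.
- X: BR = N2, leader payoff 1.
- Y: BR = N4, leader payoff 1.
- Z: BR = N5, leader payoff -3.
Management's induced payoffs are 1, 7, 1, 1, -3, so Management commits to W. Subgame-perfect outcome: (N2, W) with payoffs (10, 7).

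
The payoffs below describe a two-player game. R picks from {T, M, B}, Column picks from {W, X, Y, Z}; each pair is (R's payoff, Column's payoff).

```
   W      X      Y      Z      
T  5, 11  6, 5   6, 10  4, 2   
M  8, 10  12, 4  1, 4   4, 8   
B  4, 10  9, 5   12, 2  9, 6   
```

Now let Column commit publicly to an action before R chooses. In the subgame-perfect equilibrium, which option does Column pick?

Backward induction with Column moving first.
- W → R plays M (best of 5, 8, 4); Column gets 10.
- X → R plays M (best of 6, 12, 9); Column gets 4.
- Y → R plays B (best of 6, 1, 12); Column gets 2.
- Z → R plays B (best of 4, 4, 9); Column gets 6.
Among 10, 4, 2, 6, the best is 10 at W. Subgame-perfect outcome: (M, W) with payoffs (8, 10).

W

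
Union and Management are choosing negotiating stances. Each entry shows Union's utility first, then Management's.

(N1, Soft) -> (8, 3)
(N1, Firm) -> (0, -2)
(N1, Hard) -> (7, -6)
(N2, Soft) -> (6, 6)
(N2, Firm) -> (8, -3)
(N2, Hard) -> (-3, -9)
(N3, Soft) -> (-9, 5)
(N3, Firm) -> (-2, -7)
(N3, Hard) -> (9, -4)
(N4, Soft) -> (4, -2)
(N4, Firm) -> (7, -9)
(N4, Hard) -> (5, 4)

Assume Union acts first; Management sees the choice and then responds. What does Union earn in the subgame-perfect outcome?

Work backward from Management's decision.
- N1: BR = Soft, leader payoff 8.
- N2: BR = Soft, leader payoff 6.
- N3: BR = Soft, leader payoff -9.
- N4: BR = Hard, leader payoff 5.
Union's induced payoffs are 8, 6, -9, 5, so Union commits to N1. Subgame-perfect outcome: (N1, Soft) with payoffs (8, 3).

8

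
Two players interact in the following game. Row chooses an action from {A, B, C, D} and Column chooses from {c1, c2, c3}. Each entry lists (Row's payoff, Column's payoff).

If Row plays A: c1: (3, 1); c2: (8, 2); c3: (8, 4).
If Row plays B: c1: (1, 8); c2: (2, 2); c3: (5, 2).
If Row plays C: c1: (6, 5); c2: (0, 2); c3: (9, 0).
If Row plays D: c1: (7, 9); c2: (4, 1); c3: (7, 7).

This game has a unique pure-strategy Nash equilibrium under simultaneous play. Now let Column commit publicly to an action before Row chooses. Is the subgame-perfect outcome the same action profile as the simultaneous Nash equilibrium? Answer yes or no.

yes

Row best-responds to each possible Column move:
- c1: BR = D, leader payoff 9.
- c2: BR = A, leader payoff 2.
- c3: BR = C, leader payoff 0.
Column's induced payoffs are 9, 2, 0, so Column commits to c1. Subgame-perfect outcome: (D, c1) with payoffs (7, 9).
For the simultaneous game, intersect best replies.
Row's best replies: c1→D; c2→A; c3→C.
Column's best replies: A→c3; B→c1; C→c1; D→c1.
Only (D, c1) has each player best-responding; Nash payoffs (7, 9).
Sequential outcome (D, c1) coincides with the Nash profile (D, c1).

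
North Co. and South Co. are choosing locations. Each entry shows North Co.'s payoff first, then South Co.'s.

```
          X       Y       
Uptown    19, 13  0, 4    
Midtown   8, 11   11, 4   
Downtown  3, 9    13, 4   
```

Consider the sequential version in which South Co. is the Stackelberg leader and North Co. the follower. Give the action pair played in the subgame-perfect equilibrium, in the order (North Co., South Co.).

Solve by backward induction (South Co. leads).
- X: BR = Uptown, leader payoff 13.
- Y: BR = Downtown, leader payoff 4.
South Co.'s induced payoffs are 13, 4, so South Co. commits to X. Subgame-perfect outcome: (Uptown, X) with payoffs (19, 13).

(Uptown, X)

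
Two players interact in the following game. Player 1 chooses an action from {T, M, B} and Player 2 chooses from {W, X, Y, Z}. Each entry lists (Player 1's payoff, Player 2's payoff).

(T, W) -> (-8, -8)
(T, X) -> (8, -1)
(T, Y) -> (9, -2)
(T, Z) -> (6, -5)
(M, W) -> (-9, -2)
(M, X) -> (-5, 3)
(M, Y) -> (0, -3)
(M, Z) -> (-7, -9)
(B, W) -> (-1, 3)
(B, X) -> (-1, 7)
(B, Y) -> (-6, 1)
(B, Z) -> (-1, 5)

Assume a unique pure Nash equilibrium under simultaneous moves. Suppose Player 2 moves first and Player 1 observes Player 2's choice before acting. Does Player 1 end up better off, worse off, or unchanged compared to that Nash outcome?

worse off

Player 1 best-responds to each possible Player 2 move:
- W → Player 1 plays B (best of -8, -9, -1); Player 2 gets 3.
- X → Player 1 plays T (best of 8, -5, -1); Player 2 gets -1.
- Y → Player 1 plays T (best of 9, 0, -6); Player 2 gets -2.
- Z → Player 1 plays T (best of 6, -7, -1); Player 2 gets -5.
Among 3, -1, -2, -5, the best is 3 at W. Subgame-perfect outcome: (B, W) with payoffs (-1, 3).
For the simultaneous game, intersect best replies.
Player 1's best replies: W→B; X→T; Y→T; Z→T.
Player 2's best replies: T→X; M→X; B→X.
Only (T, X) has each player best-responding; Nash payoffs (8, -1).
Player 1 earns -1 sequentially versus 8 at the Nash outcome: worse off.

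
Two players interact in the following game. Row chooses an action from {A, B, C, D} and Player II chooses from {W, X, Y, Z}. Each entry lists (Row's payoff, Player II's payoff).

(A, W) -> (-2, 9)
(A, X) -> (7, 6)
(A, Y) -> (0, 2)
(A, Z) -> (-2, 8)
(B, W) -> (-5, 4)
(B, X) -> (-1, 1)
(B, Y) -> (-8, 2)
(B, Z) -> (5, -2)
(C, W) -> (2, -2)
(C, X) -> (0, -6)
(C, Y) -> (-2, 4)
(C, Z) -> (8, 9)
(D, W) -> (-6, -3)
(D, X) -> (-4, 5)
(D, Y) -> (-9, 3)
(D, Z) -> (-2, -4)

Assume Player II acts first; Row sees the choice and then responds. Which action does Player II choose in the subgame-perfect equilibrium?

Z

Backward induction with Player II moving first.
- W: Row compares -2, -5, 2, -6 and picks C; Player II would get -2.
- X: Row compares 7, -1, 0, -4 and picks A; Player II would get 6.
- Y: Row compares 0, -8, -2, -9 and picks A; Player II would get 2.
- Z: Row compares -2, 5, 8, -2 and picks C; Player II would get 9.
Player II's induced payoffs are -2, 6, 2, 9, so Player II commits to Z. Subgame-perfect outcome: (C, Z) with payoffs (8, 9).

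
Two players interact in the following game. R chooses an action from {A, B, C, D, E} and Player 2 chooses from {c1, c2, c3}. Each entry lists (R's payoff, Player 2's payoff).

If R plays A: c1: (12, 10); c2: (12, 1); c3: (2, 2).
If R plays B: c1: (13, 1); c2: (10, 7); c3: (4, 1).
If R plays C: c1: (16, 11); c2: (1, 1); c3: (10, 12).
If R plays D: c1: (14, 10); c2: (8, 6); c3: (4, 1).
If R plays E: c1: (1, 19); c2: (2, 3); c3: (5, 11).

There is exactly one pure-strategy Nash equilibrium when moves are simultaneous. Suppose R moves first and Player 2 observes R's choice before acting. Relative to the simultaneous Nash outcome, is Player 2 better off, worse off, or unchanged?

Backward induction with R moving first.
- A → Player 2 plays c1 (best of 10, 1, 2); R gets 12.
- B → Player 2 plays c2 (best of 1, 7, 1); R gets 10.
- C → Player 2 plays c3 (best of 11, 1, 12); R gets 10.
- D → Player 2 plays c1 (best of 10, 6, 1); R gets 14.
- E → Player 2 plays c1 (best of 19, 3, 11); R gets 1.
Maximizing over 12, 10, 10, 14, 1, R chooses D. Subgame-perfect outcome: (D, c1) with payoffs (14, 10).
Under simultaneous play:
R's best replies: c1→C; c2→A; c3→C.
Player 2's best replies: A→c1; B→c2; C→c3; D→c1; E→c1.
The unique mutual best reply is (C, c3), giving (10, 12).
Player 2 earns 10 sequentially versus 12 at the Nash outcome: worse off.

worse off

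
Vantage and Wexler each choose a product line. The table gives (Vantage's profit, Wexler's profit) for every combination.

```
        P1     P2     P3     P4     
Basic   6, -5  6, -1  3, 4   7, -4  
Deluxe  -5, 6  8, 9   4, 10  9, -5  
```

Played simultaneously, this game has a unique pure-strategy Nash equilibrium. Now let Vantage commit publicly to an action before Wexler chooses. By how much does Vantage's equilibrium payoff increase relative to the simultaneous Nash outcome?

Wexler best-responds to each possible Vantage move:
- Basic → Wexler plays P3 (best of -5, -1, 4, -4); Vantage gets 3.
- Deluxe → Wexler plays P3 (best of 6, 9, 10, -5); Vantage gets 4.
Vantage's induced payoffs are 3, 4, so Vantage commits to Deluxe. Subgame-perfect outcome: (Deluxe, P3) with payoffs (4, 10).
For the simultaneous game, intersect best replies.
Vantage's best replies: P1→Basic; P2→Deluxe; P3→Deluxe; P4→Deluxe.
Wexler's best replies: Basic→P3; Deluxe→P3.
The unique mutual best reply is (Deluxe, P3), giving (4, 10).
Vantage's commitment gain: 4 − 4 = 0.

0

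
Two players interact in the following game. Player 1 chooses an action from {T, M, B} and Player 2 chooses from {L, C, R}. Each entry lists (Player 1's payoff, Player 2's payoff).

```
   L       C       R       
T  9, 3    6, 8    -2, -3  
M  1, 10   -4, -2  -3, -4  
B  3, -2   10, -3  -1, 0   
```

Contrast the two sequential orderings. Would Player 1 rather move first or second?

second

If Player 1 leads: Player 2's best replies are T→C, M→L, B→R; Player 1's induced payoffs 6, 1, -1; outcome (T, C), payoffs (6, 8).
If Player 2 leads: Player 1's best replies are L→T, C→B, R→B; Player 2's induced payoffs 3, -3, 0; outcome (T, L), payoffs (9, 3).
Player 1 gets 6 moving first and 9 moving second, so Player 1 prefers to move second.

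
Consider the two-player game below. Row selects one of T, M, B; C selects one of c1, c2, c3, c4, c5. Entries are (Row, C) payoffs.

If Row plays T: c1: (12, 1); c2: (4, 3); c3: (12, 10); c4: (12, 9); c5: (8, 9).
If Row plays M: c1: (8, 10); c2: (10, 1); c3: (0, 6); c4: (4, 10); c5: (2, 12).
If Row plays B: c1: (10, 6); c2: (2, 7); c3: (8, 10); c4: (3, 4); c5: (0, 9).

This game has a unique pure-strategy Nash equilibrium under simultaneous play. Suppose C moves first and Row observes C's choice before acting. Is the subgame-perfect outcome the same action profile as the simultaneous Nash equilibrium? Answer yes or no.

yes

Backward induction with C moving first.
- c1 → Row plays T (best of 12, 8, 10); C gets 1.
- c2 → Row plays M (best of 4, 10, 2); C gets 1.
- c3 → Row plays T (best of 12, 0, 8); C gets 10.
- c4 → Row plays T (best of 12, 4, 3); C gets 9.
- c5 → Row plays T (best of 8, 2, 0); C gets 9.
C's induced payoffs are 1, 1, 10, 9, 9, so C commits to c3. Subgame-perfect outcome: (T, c3) with payoffs (12, 10).
For the simultaneous game, intersect best replies.
Row's best replies: c1→T; c2→M; c3→T; c4→T; c5→T.
C's best replies: T→c3; M→c5; B→c3.
Only (T, c3) has each player best-responding; Nash payoffs (12, 10).
Sequential outcome (T, c3) coincides with the Nash profile (T, c3).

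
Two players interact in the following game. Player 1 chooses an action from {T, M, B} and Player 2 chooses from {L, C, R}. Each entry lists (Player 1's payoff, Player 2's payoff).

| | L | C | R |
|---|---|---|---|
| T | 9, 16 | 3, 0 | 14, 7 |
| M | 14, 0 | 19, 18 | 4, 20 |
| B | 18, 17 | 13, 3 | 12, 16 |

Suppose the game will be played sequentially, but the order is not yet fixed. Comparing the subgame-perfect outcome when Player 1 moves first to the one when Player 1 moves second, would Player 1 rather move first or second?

If Player 1 leads: Player 2's best replies are T→L, M→R, B→L; Player 1's induced payoffs 9, 4, 18; outcome (B, L), payoffs (18, 17).
If Player 2 leads: Player 1's best replies are L→B, C→M, R→T; Player 2's induced payoffs 17, 18, 7; outcome (M, C), payoffs (19, 18).
Player 1 gets 18 moving first and 19 moving second, so Player 1 prefers to move second.

second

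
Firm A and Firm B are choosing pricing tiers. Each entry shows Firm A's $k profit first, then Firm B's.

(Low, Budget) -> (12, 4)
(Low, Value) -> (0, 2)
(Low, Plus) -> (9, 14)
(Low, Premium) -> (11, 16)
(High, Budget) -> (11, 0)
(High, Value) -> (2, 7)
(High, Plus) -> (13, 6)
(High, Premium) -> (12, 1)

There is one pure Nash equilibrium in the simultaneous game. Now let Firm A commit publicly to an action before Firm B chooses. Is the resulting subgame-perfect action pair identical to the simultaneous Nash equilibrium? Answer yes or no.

Firm B best-responds to each possible Firm A move:
- Low: Firm B compares 4, 2, 14, 16 and picks Premium; Firm A would get 11.
- High: Firm B compares 0, 7, 6, 1 and picks Value; Firm A would get 2.
Among 11, 2, the best is 11 at Low. Subgame-perfect outcome: (Low, Premium) with payoffs (11, 16).
Now find the simultaneous Nash equilibrium.
Firm A's best replies: Budget→Low; Value→High; Plus→High; Premium→High.
Firm B's best replies: Low→Premium; High→Value.
Only (High, Value) has each player best-responding; Nash payoffs (2, 7).
Sequential outcome (Low, Premium) differs from the Nash profile (High, Value).

no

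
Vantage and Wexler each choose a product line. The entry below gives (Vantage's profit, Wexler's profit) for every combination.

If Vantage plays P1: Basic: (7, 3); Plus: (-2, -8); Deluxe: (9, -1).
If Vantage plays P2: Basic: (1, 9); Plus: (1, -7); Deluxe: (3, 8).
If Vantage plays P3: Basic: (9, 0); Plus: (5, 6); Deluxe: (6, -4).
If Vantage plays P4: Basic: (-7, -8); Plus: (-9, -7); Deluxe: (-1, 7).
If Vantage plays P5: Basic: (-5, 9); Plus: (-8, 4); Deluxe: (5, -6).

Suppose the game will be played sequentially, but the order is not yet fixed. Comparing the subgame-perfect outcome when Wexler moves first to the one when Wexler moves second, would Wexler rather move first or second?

If Vantage leads: Wexler's best replies are P1→Basic, P2→Basic, P3→Plus, P4→Deluxe, P5→Basic; Vantage's induced payoffs 7, 1, 5, -1, -5; outcome (P1, Basic), payoffs (7, 3).
If Wexler leads: Vantage's best replies are Basic→P3, Plus→P3, Deluxe→P1; Wexler's induced payoffs 0, 6, -1; outcome (P3, Plus), payoffs (5, 6).
Wexler gets 6 moving first and 3 moving second, so Wexler prefers to move first.

first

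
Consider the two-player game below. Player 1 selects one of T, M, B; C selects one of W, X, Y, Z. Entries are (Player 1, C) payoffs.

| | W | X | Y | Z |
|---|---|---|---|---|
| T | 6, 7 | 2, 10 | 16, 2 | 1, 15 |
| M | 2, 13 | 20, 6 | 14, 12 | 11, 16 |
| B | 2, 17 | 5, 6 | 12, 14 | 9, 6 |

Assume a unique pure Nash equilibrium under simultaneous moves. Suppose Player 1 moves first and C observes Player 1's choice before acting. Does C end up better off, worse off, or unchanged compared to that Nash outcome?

Backward induction with Player 1 moving first.
- T → C plays Z (best of 7, 10, 2, 15); Player 1 gets 1.
- M → C plays Z (best of 13, 6, 12, 16); Player 1 gets 11.
- B → C plays W (best of 17, 6, 14, 6); Player 1 gets 2.
Maximizing over 1, 11, 2, Player 1 chooses M. Subgame-perfect outcome: (M, Z) with payoffs (11, 16).
Now find the simultaneous Nash equilibrium.
Player 1's best replies: W→T; X→M; Y→T; Z→M.
C's best replies: T→Z; M→Z; B→W.
The unique mutual best reply is (M, Z), giving (11, 16).
C earns 16 sequentially versus 16 at the Nash outcome: unchanged.

unchanged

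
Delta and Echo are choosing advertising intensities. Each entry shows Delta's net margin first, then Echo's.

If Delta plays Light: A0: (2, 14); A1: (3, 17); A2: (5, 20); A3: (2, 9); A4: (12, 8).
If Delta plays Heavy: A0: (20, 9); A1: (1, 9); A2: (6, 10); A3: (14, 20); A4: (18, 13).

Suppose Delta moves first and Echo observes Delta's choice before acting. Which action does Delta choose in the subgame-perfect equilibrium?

Heavy

Echo best-responds to each possible Delta move:
- Light → Echo plays A2 (best of 14, 17, 20, 9, 8); Delta gets 5.
- Heavy → Echo plays A3 (best of 9, 9, 10, 20, 13); Delta gets 14.
Maximizing over 5, 14, Delta chooses Heavy. Subgame-perfect outcome: (Heavy, A3) with payoffs (14, 20).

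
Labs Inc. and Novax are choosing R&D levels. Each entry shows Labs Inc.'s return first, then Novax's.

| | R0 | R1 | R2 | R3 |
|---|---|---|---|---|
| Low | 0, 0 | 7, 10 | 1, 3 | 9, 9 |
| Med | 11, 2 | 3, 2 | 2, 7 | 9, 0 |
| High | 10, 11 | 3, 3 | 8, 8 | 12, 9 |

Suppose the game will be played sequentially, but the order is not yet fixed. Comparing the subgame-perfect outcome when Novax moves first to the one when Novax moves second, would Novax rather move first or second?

If Labs Inc. leads: Novax's best replies are Low→R1, Med→R2, High→R0; Labs Inc.'s induced payoffs 7, 2, 10; outcome (High, R0), payoffs (10, 11).
If Novax leads: Labs Inc.'s best replies are R0→Med, R1→Low, R2→High, R3→High; Novax's induced payoffs 2, 10, 8, 9; outcome (Low, R1), payoffs (7, 10).
Novax gets 10 moving first and 11 moving second, so Novax prefers to move second.

second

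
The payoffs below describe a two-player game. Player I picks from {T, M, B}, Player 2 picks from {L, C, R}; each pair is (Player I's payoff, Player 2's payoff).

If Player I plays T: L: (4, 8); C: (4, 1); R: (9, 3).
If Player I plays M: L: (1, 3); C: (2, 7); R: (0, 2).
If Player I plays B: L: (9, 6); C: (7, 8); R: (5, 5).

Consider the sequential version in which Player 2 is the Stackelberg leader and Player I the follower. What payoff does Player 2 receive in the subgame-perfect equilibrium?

8

Work backward from Player I's decision.
- L → Player I plays B (best of 4, 1, 9); Player 2 gets 6.
- C → Player I plays B (best of 4, 2, 7); Player 2 gets 8.
- R → Player I plays T (best of 9, 0, 5); Player 2 gets 3.
Among 6, 8, 3, the best is 8 at C. Subgame-perfect outcome: (B, C) with payoffs (7, 8).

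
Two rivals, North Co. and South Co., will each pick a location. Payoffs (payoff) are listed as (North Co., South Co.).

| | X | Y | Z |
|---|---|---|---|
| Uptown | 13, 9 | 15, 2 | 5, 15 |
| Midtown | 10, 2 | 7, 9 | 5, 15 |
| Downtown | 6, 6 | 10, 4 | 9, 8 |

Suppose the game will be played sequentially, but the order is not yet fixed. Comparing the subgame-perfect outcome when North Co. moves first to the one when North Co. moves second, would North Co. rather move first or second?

second

If North Co. leads: South Co.'s best replies are Uptown→Z, Midtown→Z, Downtown→Z; North Co.'s induced payoffs 5, 5, 9; outcome (Downtown, Z), payoffs (9, 8).
If South Co. leads: North Co.'s best replies are X→Uptown, Y→Uptown, Z→Downtown; South Co.'s induced payoffs 9, 2, 8; outcome (Uptown, X), payoffs (13, 9).
North Co. gets 9 moving first and 13 moving second, so North Co. prefers to move second.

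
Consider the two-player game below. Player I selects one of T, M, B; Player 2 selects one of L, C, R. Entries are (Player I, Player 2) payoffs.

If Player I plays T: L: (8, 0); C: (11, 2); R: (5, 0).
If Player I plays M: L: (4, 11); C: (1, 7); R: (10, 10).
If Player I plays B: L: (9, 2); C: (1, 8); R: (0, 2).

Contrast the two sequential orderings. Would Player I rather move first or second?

first

If Player I leads: Player 2's best replies are T→C, M→L, B→C; Player I's induced payoffs 11, 4, 1; outcome (T, C), payoffs (11, 2).
If Player 2 leads: Player I's best replies are L→B, C→T, R→M; Player 2's induced payoffs 2, 2, 10; outcome (M, R), payoffs (10, 10).
Player I gets 11 moving first and 10 moving second, so Player I prefers to move first.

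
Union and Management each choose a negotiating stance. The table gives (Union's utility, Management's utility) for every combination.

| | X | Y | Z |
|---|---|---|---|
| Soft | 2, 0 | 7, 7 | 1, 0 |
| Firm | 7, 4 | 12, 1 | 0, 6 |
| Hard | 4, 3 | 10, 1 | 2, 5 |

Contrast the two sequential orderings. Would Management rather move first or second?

second

If Union leads: Management's best replies are Soft→Y, Firm→Z, Hard→Z; Union's induced payoffs 7, 0, 2; outcome (Soft, Y), payoffs (7, 7).
If Management leads: Union's best replies are X→Firm, Y→Firm, Z→Hard; Management's induced payoffs 4, 1, 5; outcome (Hard, Z), payoffs (2, 5).
Management gets 5 moving first and 7 moving second, so Management prefers to move second.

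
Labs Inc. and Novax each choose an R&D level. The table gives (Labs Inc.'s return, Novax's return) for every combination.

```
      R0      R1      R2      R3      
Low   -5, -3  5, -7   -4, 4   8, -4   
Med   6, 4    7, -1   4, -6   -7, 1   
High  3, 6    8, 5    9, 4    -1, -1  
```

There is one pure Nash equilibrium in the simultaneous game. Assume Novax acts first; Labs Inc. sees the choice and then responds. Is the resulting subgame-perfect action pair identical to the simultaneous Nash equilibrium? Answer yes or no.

Labs Inc. best-responds to each possible Novax move:
- R0: Labs Inc. compares -5, 6, 3 and picks Med; Novax would get 4.
- R1: Labs Inc. compares 5, 7, 8 and picks High; Novax would get 5.
- R2: Labs Inc. compares -4, 4, 9 and picks High; Novax would get 4.
- R3: Labs Inc. compares 8, -7, -1 and picks Low; Novax would get -4.
Among 4, 5, 4, -4, the best is 5 at R1. Subgame-perfect outcome: (High, R1) with payoffs (8, 5).
Under simultaneous play:
Labs Inc.'s best replies: R0→Med; R1→High; R2→High; R3→Low.
Novax's best replies: Low→R2; Med→R0; High→R0.
Only (Med, R0) has each player best-responding; Nash payoffs (6, 4).
Sequential outcome (High, R1) differs from the Nash profile (Med, R0).

no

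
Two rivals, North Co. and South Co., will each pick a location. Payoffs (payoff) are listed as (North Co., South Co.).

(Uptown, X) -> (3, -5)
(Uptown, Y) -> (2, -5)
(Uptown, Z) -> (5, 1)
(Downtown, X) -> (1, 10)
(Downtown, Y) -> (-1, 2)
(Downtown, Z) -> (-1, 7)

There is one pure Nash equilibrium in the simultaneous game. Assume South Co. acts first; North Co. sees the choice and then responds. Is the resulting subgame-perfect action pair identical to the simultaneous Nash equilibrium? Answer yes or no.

Work backward from North Co.'s decision.
- X → North Co. plays Uptown (best of 3, 1); South Co. gets -5.
- Y → North Co. plays Uptown (best of 2, -1); South Co. gets -5.
- Z → North Co. plays Uptown (best of 5, -1); South Co. gets 1.
Maximizing over -5, -5, 1, South Co. chooses Z. Subgame-perfect outcome: (Uptown, Z) with payoffs (5, 1).
For the simultaneous game, intersect best replies.
North Co.'s best replies: X→Uptown; Y→Uptown; Z→Uptown.
South Co.'s best replies: Uptown→Z; Downtown→X.
The unique mutual best reply is (Uptown, Z), giving (5, 1).
Sequential outcome (Uptown, Z) coincides with the Nash profile (Uptown, Z).

yes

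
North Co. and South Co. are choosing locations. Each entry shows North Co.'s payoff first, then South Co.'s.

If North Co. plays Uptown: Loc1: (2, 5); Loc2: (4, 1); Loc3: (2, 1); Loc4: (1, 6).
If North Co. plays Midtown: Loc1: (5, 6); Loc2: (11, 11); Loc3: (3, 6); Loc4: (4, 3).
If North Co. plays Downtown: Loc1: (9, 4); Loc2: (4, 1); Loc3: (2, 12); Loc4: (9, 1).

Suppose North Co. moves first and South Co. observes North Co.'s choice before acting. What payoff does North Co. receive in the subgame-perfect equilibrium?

Work backward from South Co.'s decision.
- Uptown → South Co. plays Loc4 (best of 5, 1, 1, 6); North Co. gets 1.
- Midtown → South Co. plays Loc2 (best of 6, 11, 6, 3); North Co. gets 11.
- Downtown → South Co. plays Loc3 (best of 4, 1, 12, 1); North Co. gets 2.
Among 1, 11, 2, the best is 11 at Midtown. Subgame-perfect outcome: (Midtown, Loc2) with payoffs (11, 11).

11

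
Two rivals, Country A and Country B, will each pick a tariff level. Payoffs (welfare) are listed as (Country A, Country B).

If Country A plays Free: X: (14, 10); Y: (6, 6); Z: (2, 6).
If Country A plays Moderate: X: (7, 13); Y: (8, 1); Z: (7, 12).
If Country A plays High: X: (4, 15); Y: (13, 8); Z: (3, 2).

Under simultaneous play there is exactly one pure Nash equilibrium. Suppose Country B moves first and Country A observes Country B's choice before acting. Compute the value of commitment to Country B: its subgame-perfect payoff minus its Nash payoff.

Backward induction with Country B moving first.
- X → Country A plays Free (best of 14, 7, 4); Country B gets 10.
- Y → Country A plays High (best of 6, 8, 13); Country B gets 8.
- Z → Country A plays Moderate (best of 2, 7, 3); Country B gets 12.
Country B's induced payoffs are 10, 8, 12, so Country B commits to Z. Subgame-perfect outcome: (Moderate, Z) with payoffs (7, 12).
Now find the simultaneous Nash equilibrium.
Country A's best replies: X→Free; Y→High; Z→Moderate.
Country B's best replies: Free→X; Moderate→X; High→X.
The unique mutual best reply is (Free, X), giving (14, 10).
Country B's commitment gain: 12 − 10 = 2.

2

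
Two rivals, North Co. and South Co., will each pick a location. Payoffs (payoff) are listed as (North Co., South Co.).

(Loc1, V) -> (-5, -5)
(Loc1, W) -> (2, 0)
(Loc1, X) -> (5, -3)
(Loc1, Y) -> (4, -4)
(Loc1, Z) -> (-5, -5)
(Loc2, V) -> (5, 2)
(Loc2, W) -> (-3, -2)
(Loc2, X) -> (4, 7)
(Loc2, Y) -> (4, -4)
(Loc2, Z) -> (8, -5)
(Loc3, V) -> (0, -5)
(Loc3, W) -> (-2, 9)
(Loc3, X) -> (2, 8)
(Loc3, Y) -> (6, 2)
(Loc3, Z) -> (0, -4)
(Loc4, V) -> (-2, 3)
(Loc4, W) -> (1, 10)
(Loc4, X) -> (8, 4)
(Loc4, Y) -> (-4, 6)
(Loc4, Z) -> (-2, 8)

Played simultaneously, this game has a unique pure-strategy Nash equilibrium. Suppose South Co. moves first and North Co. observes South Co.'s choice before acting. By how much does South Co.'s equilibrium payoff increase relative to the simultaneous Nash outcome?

4

Backward induction with South Co. moving first.
- V: BR = Loc2, leader payoff 2.
- W: BR = Loc1, leader payoff 0.
- X: BR = Loc4, leader payoff 4.
- Y: BR = Loc3, leader payoff 2.
- Z: BR = Loc2, leader payoff -5.
Among 2, 0, 4, 2, -5, the best is 4 at X. Subgame-perfect outcome: (Loc4, X) with payoffs (8, 4).
For the simultaneous game, intersect best replies.
North Co.'s best replies: V→Loc2; W→Loc1; X→Loc4; Y→Loc3; Z→Loc2.
South Co.'s best replies: Loc1→W; Loc2→X; Loc3→W; Loc4→W.
The unique mutual best reply is (Loc1, W), giving (2, 0).
South Co.'s commitment gain: 4 − 0 = 4.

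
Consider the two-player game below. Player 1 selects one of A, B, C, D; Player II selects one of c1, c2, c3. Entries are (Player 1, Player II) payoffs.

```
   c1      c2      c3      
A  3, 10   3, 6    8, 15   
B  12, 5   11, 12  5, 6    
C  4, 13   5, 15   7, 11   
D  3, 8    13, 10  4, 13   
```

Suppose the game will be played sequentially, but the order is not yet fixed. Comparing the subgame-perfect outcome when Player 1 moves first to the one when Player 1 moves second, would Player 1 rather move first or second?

first

If Player 1 leads: Player II's best replies are A→c3, B→c2, C→c2, D→c3; Player 1's induced payoffs 8, 11, 5, 4; outcome (B, c2), payoffs (11, 12).
If Player II leads: Player 1's best replies are c1→B, c2→D, c3→A; Player II's induced payoffs 5, 10, 15; outcome (A, c3), payoffs (8, 15).
Player 1 gets 11 moving first and 8 moving second, so Player 1 prefers to move first.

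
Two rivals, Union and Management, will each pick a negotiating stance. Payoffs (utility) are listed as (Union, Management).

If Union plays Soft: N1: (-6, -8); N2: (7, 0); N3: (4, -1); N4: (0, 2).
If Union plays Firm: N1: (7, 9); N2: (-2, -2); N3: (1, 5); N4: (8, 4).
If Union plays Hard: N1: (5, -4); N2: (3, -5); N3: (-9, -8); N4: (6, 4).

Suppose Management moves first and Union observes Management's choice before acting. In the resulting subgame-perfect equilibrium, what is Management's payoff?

Union best-responds to each possible Management move:
- N1: BR = Firm, leader payoff 9.
- N2: BR = Soft, leader payoff 0.
- N3: BR = Soft, leader payoff -1.
- N4: BR = Firm, leader payoff 4.
Maximizing over 9, 0, -1, 4, Management chooses N1. Subgame-perfect outcome: (Firm, N1) with payoffs (7, 9).

9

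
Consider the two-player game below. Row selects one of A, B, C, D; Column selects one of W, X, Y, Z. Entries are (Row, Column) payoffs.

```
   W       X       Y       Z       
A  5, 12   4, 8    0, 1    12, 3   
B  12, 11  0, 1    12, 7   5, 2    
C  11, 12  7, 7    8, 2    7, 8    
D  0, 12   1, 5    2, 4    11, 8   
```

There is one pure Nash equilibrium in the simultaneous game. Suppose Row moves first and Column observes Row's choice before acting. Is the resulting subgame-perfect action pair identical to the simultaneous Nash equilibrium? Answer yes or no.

yes

Work backward from Column's decision.
- A: Column compares 12, 8, 1, 3 and picks W; Row would get 5.
- B: Column compares 11, 1, 7, 2 and picks W; Row would get 12.
- C: Column compares 12, 7, 2, 8 and picks W; Row would get 11.
- D: Column compares 12, 5, 4, 8 and picks W; Row would get 0.
Row's induced payoffs are 5, 12, 11, 0, so Row commits to B. Subgame-perfect outcome: (B, W) with payoffs (12, 11).
Under simultaneous play:
Row's best replies: W→B; X→C; Y→B; Z→A.
Column's best replies: A→W; B→W; C→W; D→W.
Only (B, W) has each player best-responding; Nash payoffs (12, 11).
Sequential outcome (B, W) coincides with the Nash profile (B, W).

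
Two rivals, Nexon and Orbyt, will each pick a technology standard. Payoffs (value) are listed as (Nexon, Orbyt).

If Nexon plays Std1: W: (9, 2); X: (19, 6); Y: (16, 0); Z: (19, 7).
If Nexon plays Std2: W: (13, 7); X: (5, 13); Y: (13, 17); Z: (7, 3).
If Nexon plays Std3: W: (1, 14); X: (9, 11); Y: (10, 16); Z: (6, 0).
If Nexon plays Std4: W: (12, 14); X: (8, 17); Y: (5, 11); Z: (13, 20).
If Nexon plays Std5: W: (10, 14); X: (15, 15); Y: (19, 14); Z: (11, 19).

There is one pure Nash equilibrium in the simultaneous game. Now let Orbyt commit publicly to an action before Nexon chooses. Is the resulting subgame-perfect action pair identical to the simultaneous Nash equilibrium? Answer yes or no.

Solve by backward induction (Orbyt leads).
- W: BR = Std2, leader payoff 7.
- X: BR = Std1, leader payoff 6.
- Y: BR = Std5, leader payoff 14.
- Z: BR = Std1, leader payoff 7.
Among 7, 6, 14, 7, the best is 14 at Y. Subgame-perfect outcome: (Std5, Y) with payoffs (19, 14).
Under simultaneous play:
Nexon's best replies: W→Std2; X→Std1; Y→Std5; Z→Std1.
Orbyt's best replies: Std1→Z; Std2→Y; Std3→Y; Std4→Z; Std5→Z.
Only (Std1, Z) has each player best-responding; Nash payoffs (19, 7).
Sequential outcome (Std5, Y) differs from the Nash profile (Std1, Z).

no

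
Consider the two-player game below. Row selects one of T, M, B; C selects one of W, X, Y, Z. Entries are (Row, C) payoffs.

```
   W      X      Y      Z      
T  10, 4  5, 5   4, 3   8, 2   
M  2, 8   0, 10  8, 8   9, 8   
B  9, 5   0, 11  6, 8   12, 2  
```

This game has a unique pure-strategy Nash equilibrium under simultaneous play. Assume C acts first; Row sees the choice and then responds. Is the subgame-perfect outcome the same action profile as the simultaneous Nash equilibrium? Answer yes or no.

Backward induction with C moving first.
- W → Row plays T (best of 10, 2, 9); C gets 4.
- X → Row plays T (best of 5, 0, 0); C gets 5.
- Y → Row plays M (best of 4, 8, 6); C gets 8.
- Z → Row plays B (best of 8, 9, 12); C gets 2.
Among 4, 5, 8, 2, the best is 8 at Y. Subgame-perfect outcome: (M, Y) with payoffs (8, 8).
Now find the simultaneous Nash equilibrium.
Row's best replies: W→T; X→T; Y→M; Z→B.
C's best replies: T→X; M→X; B→X.
Only (T, X) has each player best-responding; Nash payoffs (5, 5).
Sequential outcome (M, Y) differs from the Nash profile (T, X).

no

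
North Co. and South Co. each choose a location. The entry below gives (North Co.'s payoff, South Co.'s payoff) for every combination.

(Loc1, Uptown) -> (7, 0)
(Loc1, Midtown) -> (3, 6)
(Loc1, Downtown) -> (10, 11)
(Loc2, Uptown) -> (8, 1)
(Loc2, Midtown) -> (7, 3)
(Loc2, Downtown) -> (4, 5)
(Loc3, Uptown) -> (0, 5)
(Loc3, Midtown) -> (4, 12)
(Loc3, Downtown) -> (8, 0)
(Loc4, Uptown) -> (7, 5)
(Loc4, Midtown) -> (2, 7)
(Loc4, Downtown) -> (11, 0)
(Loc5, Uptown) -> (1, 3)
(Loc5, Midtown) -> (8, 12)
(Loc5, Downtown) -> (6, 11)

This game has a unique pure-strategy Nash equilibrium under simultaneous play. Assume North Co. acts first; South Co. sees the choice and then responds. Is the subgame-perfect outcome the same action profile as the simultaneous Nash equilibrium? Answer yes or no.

Work backward from South Co.'s decision.
- Loc1: South Co. compares 0, 6, 11 and picks Downtown; North Co. would get 10.
- Loc2: South Co. compares 1, 3, 5 and picks Downtown; North Co. would get 4.
- Loc3: South Co. compares 5, 12, 0 and picks Midtown; North Co. would get 4.
- Loc4: South Co. compares 5, 7, 0 and picks Midtown; North Co. would get 2.
- Loc5: South Co. compares 3, 12, 11 and picks Midtown; North Co. would get 8.
Among 10, 4, 4, 2, 8, the best is 10 at Loc1. Subgame-perfect outcome: (Loc1, Downtown) with payoffs (10, 11).
Under simultaneous play:
North Co.'s best replies: Uptown→Loc2; Midtown→Loc5; Downtown→Loc4.
South Co.'s best replies: Loc1→Downtown; Loc2→Downtown; Loc3→Midtown; Loc4→Midtown; Loc5→Midtown.
Only (Loc5, Midtown) has each player best-responding; Nash payoffs (8, 12).
Sequential outcome (Loc1, Downtown) differs from the Nash profile (Loc5, Midtown).

no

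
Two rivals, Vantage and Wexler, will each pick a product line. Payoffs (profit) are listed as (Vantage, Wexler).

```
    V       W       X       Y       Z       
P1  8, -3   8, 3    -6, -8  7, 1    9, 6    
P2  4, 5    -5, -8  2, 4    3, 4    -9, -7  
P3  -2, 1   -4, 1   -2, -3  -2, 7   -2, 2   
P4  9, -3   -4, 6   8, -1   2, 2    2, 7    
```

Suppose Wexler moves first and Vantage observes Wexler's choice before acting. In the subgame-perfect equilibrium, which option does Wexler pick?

Z

Solve by backward induction (Wexler leads).
- V: Vantage compares 8, 4, -2, 9 and picks P4; Wexler would get -3.
- W: Vantage compares 8, -5, -4, -4 and picks P1; Wexler would get 3.
- X: Vantage compares -6, 2, -2, 8 and picks P4; Wexler would get -1.
- Y: Vantage compares 7, 3, -2, 2 and picks P1; Wexler would get 1.
- Z: Vantage compares 9, -9, -2, 2 and picks P1; Wexler would get 6.
Wexler's induced payoffs are -3, 3, -1, 1, 6, so Wexler commits to Z. Subgame-perfect outcome: (P1, Z) with payoffs (9, 6).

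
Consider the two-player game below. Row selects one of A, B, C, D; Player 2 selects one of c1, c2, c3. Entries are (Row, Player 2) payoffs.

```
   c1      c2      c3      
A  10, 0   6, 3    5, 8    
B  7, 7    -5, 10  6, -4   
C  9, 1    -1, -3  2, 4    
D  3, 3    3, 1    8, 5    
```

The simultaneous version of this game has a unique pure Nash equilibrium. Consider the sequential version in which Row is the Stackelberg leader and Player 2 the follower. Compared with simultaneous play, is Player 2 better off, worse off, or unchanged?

unchanged

Solve by backward induction (Row leads).
- A: Player 2 compares 0, 3, 8 and picks c3; Row would get 5.
- B: Player 2 compares 7, 10, -4 and picks c2; Row would get -5.
- C: Player 2 compares 1, -3, 4 and picks c3; Row would get 2.
- D: Player 2 compares 3, 1, 5 and picks c3; Row would get 8.
Among 5, -5, 2, 8, the best is 8 at D. Subgame-perfect outcome: (D, c3) with payoffs (8, 5).
For the simultaneous game, intersect best replies.
Row's best replies: c1→A; c2→A; c3→D.
Player 2's best replies: A→c3; B→c2; C→c3; D→c3.
Only (D, c3) has each player best-responding; Nash payoffs (8, 5).
Player 2 earns 5 sequentially versus 5 at the Nash outcome: unchanged.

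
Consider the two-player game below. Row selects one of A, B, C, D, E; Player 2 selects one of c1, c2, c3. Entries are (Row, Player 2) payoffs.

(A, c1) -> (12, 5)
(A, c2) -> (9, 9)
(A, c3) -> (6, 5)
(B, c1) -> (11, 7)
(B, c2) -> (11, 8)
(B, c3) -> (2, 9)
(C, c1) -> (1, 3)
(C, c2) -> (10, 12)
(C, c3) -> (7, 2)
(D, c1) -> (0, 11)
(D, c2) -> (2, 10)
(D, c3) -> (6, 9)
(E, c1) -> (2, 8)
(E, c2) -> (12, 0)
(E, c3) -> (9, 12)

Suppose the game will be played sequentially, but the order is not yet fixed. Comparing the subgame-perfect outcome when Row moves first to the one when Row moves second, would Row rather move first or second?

If Row leads: Player 2's best replies are A→c2, B→c3, C→c2, D→c1, E→c3; Row's induced payoffs 9, 2, 10, 0, 9; outcome (C, c2), payoffs (10, 12).
If Player 2 leads: Row's best replies are c1→A, c2→E, c3→E; Player 2's induced payoffs 5, 0, 12; outcome (E, c3), payoffs (9, 12).
Row gets 10 moving first and 9 moving second, so Row prefers to move first.

first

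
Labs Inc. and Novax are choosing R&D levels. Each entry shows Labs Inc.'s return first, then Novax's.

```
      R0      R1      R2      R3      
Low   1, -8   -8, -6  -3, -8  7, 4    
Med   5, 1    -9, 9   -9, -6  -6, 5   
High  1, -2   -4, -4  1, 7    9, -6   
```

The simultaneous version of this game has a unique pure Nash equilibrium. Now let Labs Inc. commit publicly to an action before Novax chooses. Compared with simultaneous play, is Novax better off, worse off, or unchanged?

Solve by backward induction (Labs Inc. leads).
- Low: BR = R3, leader payoff 7.
- Med: BR = R1, leader payoff -9.
- High: BR = R2, leader payoff 1.
Maximizing over 7, -9, 1, Labs Inc. chooses Low. Subgame-perfect outcome: (Low, R3) with payoffs (7, 4).
Now find the simultaneous Nash equilibrium.
Labs Inc.'s best replies: R0→Med; R1→High; R2→High; R3→High.
Novax's best replies: Low→R3; Med→R1; High→R2.
Only (High, R2) has each player best-responding; Nash payoffs (1, 7).
Novax earns 4 sequentially versus 7 at the Nash outcome: worse off.

worse off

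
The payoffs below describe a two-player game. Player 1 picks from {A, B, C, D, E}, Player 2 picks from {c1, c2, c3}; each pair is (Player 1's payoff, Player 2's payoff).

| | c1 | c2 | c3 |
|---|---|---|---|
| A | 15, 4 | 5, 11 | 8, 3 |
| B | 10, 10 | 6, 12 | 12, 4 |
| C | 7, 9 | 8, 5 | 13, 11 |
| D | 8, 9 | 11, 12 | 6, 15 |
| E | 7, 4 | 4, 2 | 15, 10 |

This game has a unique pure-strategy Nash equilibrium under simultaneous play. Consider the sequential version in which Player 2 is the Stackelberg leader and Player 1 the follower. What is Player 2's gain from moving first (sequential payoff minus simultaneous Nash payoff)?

2

Player 1 best-responds to each possible Player 2 move:
- c1: BR = A, leader payoff 4.
- c2: BR = D, leader payoff 12.
- c3: BR = E, leader payoff 10.
Player 2's induced payoffs are 4, 12, 10, so Player 2 commits to c2. Subgame-perfect outcome: (D, c2) with payoffs (11, 12).
Now find the simultaneous Nash equilibrium.
Player 1's best replies: c1→A; c2→D; c3→E.
Player 2's best replies: A→c2; B→c2; C→c3; D→c3; E→c3.
Only (E, c3) has each player best-responding; Nash payoffs (15, 10).
Player 2's commitment gain: 12 − 10 = 2.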